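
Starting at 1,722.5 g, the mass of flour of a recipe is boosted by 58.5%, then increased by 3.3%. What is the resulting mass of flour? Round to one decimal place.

Each change multiplies by a factor: 1.585 × 1.033 = 1.637305.
1,722.5 × 1.637305 = 2820.2578625 ≈ 2,820.3.

2,820.3 g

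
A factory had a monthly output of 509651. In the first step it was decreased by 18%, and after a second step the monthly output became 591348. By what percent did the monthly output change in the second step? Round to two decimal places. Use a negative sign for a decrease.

41.50%

After the first step: 509651 × 0.82 = 417913.82.
Second-step multiplier: 591348 ÷ 417913.82 ≈ 1.415.
That is a change of 41.50%.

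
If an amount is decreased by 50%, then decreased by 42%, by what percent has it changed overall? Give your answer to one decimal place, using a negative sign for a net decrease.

A 50% decrease multiplies by 0.5.
Then a 42% decrease: 0.5 × 0.58 = 0.29.
Overall factor 0.29, i.e. -71.0%.

-71.0%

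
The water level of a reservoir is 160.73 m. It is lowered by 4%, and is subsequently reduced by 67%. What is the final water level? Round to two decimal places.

4% decrease: 160.73 × 0.96 = 154.3008.
After the 67% decrease: 154.3008 × 0.33 = 50.919264 ≈ 50.92.

50.92 m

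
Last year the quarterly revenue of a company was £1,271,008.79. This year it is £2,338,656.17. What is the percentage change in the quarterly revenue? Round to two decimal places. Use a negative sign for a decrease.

Change: £2,338,656.17 − £1,271,008.79 = £1,067,647.38.
Relative to the original: £1,067,647.38 ÷ £1,271,008.79 ≈ 84.00%.

84.00%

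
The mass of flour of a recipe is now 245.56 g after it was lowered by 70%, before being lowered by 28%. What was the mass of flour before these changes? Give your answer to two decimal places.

The overall multiplier applied was 0.3 × 0.72 = 0.216.
So the original mass of flour was 245.56 ÷ 0.216 ≈ 1,136.85 g.

1,136.85 g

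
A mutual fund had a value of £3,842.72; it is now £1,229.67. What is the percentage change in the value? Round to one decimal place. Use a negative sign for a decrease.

Change: £1,229.67 − £3,842.72 = -£2,613.05.
Relative to the original: -£2,613.05 ÷ £3,842.72 ≈ -68.0%.

-68.0%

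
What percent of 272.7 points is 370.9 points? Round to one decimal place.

136.0%

370.9 points ÷ 272.7 points ≈ 136.0%.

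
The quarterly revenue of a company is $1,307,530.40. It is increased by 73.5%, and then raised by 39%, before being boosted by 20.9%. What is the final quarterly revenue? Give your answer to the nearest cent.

Apply the 73.5% increase: $1,307,530.40 × 1.735 = $2268565.244.
39% increase: $2268565.244 × 1.39 = $3153305.68916.
After the 20.9% increase: $3153305.68916 × 1.209 = $3812346.57819444 ≈ $3,812,346.58.

$3,812,346.58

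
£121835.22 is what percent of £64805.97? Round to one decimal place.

£121835.22 ÷ £64805.97 ≈ 188.0%.

188.0%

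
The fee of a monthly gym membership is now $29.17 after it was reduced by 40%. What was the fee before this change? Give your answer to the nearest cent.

The overall multiplier applied was 0.6.
So the original fee was $29.17 ÷ 0.6 ≈ $48.62.

$48.62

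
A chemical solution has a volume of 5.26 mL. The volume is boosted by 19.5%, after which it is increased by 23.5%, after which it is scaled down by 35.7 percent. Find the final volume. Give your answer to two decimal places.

4.99 mL

After the 19.5% increase: 5.26 × 1.195 = 6.2857.
After the 23.5% increase: 6.2857 × 1.235 = 7.7628395.
Apply the 35.7% decrease: 7.7628395 × 0.643 = 4.9915057985 ≈ 4.99.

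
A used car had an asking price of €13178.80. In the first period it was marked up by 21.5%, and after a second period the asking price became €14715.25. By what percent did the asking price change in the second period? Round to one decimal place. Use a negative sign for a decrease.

-8.1%

After the first period: €13178.80 × 1.215 = €16012.242.
Second-period multiplier: €14715.25 ÷ €16012.242 ≈ 0.919.
That is a change of -8.1%.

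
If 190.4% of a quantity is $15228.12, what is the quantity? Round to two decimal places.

$15228.12 ÷ 1.904 ≈ $7997.96.

$7997.96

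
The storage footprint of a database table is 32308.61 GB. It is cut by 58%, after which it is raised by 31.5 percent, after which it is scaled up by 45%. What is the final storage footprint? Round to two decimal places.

25873.87 GB

Apply the 58% decrease: 32308.61 × 0.42 = 13569.6162.
31.5% increase: 13569.6162 × 1.315 = 17844.045303.
45% increase: 17844.045303 × 1.45 = 25873.86568935 ≈ 25873.87.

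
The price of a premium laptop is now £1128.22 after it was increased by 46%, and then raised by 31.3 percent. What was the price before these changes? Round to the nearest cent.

£588.54

The overall multiplier applied was 1.46 × 1.313 = 1.91698.
So the original price was £1128.22 ÷ 1.91698 ≈ £588.54.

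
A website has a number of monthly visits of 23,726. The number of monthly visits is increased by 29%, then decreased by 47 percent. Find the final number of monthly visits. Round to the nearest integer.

After the 29% increase: 23,726 × 1.29 = 30606.54.
After the 47% decrease: 30606.54 × 0.53 = 16221.4662 ≈ 16,221.

16,221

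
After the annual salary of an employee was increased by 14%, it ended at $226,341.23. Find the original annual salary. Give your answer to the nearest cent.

The overall multiplier applied was 1.14.
So the original annual salary was $226,341.23 ÷ 1.14 ≈ $198,544.94.

$198,544.94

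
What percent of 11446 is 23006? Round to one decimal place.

201.0%

23006 ÷ 11446 ≈ 201.0%.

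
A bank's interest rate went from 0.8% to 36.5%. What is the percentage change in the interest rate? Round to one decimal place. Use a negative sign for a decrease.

The change is 36.5 − 0.8 = 35.7 percentage points.
Relative to the original 0.8%, that is 35.7 ÷ 0.8 = 4462.5%.

4462.5%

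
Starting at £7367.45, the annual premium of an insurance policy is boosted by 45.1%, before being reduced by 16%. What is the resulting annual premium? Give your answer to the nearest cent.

45.1% increase: £7367.45 × 1.451 = £10690.16995.
16% decrease: £10690.16995 × 0.84 = £8979.742758 ≈ £8979.74.

£8979.74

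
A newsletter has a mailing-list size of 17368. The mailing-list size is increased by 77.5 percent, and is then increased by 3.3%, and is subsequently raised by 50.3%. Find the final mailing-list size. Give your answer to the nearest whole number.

77.5% increase: 17368 × 1.775 = 30828.2.
After the 3.3% increase: 30828.2 × 1.033 = 31845.5306.
50.3% increase: 31845.5306 × 1.503 = 47863.8324918 ≈ 47864.

47864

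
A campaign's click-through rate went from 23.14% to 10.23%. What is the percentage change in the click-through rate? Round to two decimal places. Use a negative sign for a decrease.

The change is 10.23 − 23.14 = -12.91 percentage points.
Relative to the original 23.14%, that is -12.91 ÷ 23.14 ≈ -55.79%.

-55.79%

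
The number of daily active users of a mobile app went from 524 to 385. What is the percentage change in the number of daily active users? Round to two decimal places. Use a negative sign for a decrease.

-26.53%

Change: 385 − 524 = -139.
Relative to the original: -139 ÷ 524 ≈ -26.53%.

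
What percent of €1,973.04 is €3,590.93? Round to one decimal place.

182.0%

€3,590.93 ÷ €1,973.04 ≈ 182.0%.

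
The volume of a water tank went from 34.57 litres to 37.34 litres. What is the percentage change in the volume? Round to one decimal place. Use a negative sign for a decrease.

8.0%

Change: 37.34 − 34.57 = 2.77.
Relative to the original: 2.77 ÷ 34.57 ≈ 8.0%.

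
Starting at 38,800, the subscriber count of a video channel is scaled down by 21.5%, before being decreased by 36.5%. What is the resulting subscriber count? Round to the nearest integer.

19,341

Apply the 21.5% decrease: 38,800 × 0.785 = 30458.
Apply the 36.5% decrease: 30458 × 0.635 = 19340.83 ≈ 19,341.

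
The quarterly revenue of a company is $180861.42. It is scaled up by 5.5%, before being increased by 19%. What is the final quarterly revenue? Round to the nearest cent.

$227062.47

Each change multiplies by a factor: 1.055 × 1.19 = 1.25545.
$180861.42 × 1.25545 = $227062.469739 ≈ $227062.47.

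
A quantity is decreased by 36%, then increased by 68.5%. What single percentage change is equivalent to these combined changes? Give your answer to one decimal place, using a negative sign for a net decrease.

7.8%

The combined multiplier is 0.64 × 1.685 = 1.0784.
That corresponds to an increase of 7.8%.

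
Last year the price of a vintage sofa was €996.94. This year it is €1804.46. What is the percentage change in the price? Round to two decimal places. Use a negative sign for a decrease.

81.00%

Change: €1804.46 − €996.94 = €807.52.
Relative to the original: €807.52 ÷ €996.94 ≈ 81.00%.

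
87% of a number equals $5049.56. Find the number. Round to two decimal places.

$5804.09

$5049.56 ÷ 0.87 ≈ $5804.09.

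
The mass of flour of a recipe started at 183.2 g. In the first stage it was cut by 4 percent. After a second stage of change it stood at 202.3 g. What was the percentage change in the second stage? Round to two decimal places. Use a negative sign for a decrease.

After the first stage: 183.2 × 0.96 = 175.872.
Second-stage multiplier: 202.3 ÷ 175.872 ≈ 1.150268.
That is a change of 15.03%.

15.03%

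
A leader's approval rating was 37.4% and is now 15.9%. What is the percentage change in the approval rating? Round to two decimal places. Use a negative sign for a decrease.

The change is 15.9 − 37.4 = -21.5 percentage points.
Relative to the original 37.4%, that is -21.5 ÷ 37.4 ≈ -57.49%.

-57.49%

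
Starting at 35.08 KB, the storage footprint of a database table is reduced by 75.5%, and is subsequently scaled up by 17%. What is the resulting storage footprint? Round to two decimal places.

Each change multiplies by a factor: 0.245 × 1.17 = 0.28665.
35.08 × 0.28665 = 10.055682 ≈ 10.06.

10.06 KB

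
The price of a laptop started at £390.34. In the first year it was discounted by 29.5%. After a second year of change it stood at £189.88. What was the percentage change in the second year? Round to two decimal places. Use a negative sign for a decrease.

After the first year: £390.34 × 0.705 = £275.1897.
Second-year multiplier: £189.88 ÷ £275.1897 ≈ 0.689997.
That is a change of -31.00%.

-31.00%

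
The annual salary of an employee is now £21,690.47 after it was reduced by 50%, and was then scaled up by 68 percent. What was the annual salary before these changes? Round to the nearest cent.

£25,821.99

Undoing the 68% increase: £21,690.47 ÷ 1.68 ≈ £12910.994048.
Undoing the 50% decrease: £12910.994048 ÷ 0.5 ≈ £25,821.99.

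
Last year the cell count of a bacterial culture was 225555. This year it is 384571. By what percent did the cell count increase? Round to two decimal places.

Change: 384571 − 225555 = 159016.
Relative to the original: 159016 ÷ 225555 ≈ 70.50%.
So the cell count increased by 70.50%.

70.50%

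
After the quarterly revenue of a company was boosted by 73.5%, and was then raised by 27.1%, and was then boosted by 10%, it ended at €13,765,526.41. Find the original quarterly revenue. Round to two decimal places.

€5,674,859.44

The overall multiplier applied was 1.735 × 1.271 × 1.1 = 2.4257035.
So the original quarterly revenue was €13,765,526.41 ÷ 2.4257035 ≈ €5,674,859.44.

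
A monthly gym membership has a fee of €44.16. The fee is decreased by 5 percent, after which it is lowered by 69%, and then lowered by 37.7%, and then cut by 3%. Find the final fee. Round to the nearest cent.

€7.86

After the 5% decrease: €44.16 × 0.95 = €41.952.
69% decrease: €41.952 × 0.31 = €13.00512.
Apply the 37.7% decrease: €13.00512 × 0.623 = €8.10218976.
3% decrease: €8.10218976 × 0.97 = €7.8591240672 ≈ €7.86.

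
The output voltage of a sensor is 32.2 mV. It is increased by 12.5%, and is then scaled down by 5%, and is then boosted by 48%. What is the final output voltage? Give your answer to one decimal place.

Each change multiplies by a factor: 1.125 × 0.95 × 1.48 = 1.58175.
32.2 × 1.58175 = 50.93235 ≈ 50.9.

50.9 mV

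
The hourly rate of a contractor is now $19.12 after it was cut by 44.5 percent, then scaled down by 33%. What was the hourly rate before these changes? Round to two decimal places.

$51.42

The overall multiplier applied was 0.555 × 0.67 = 0.37185.
So the original hourly rate was $19.12 ÷ 0.37185 ≈ $51.42.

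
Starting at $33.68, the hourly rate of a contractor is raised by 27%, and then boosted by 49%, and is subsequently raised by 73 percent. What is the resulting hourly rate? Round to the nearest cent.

$110.26

After the 27% increase: $33.68 × 1.27 = $42.7736.
Apply the 49% increase: $42.7736 × 1.49 = $63.732664.
73% increase: $63.732664 × 1.73 = $110.25750872 ≈ $110.26.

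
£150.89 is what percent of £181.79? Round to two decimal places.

83.00%

£150.89 ÷ £181.79 ≈ 83.00%.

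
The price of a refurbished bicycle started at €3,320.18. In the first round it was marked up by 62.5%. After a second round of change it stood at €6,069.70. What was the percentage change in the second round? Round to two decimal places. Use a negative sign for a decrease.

After the first round: €3,320.18 × 1.625 = €5395.2925.
Second-round multiplier: €6,069.70 ÷ €5395.2925 ≈ 1.124999.
That is a change of 12.50%.

12.50%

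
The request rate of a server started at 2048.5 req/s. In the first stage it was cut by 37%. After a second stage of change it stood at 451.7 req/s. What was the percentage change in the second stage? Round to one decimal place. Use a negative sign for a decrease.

-65.0%

After the first stage: 2048.5 × 0.63 = 1290.555.
Second-stage multiplier: 451.7 ÷ 1290.555 ≈ 0.35.
That is a change of -65.0%.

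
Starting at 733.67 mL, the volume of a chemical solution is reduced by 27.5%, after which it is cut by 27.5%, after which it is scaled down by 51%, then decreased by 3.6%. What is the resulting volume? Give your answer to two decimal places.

27.5% decrease: 733.67 × 0.725 = 531.91075.
Apply the 27.5% decrease: 531.91075 × 0.725 = 385.63529375.
After the 51% decrease: 385.63529375 × 0.49 = 188.9612939375.
After the 3.6% decrease: 188.9612939375 × 0.964 = 182.15868735575 ≈ 182.16.

182.16 mL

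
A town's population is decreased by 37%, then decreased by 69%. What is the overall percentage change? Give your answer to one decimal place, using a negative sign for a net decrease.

A 37% decrease multiplies by 0.63.
Then a 69% decrease: 0.63 × 0.31 = 0.1953.
Overall factor 0.1953, i.e. -80.5%.

-80.5%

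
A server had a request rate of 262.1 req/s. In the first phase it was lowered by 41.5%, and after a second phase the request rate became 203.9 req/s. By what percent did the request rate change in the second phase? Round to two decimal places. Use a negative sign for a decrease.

After the first phase: 262.1 × 0.585 = 153.3285.
Second-phase multiplier: 203.9 ÷ 153.3285 ≈ 1.329825.
That is a change of 32.98%.

32.98%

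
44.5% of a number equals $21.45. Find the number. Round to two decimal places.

$48.20

$21.45 ÷ 0.445 ≈ $48.20.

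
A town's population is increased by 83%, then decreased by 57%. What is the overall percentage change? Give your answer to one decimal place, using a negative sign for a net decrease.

An 83% increase multiplies by 1.83.
Then a 57% decrease: 1.83 × 0.43 = 0.7869.
Overall factor 0.7869, i.e. -21.3%.

-21.3%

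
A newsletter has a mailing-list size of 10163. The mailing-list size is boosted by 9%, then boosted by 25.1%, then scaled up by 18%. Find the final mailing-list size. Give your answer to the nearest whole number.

Apply the 9% increase: 10163 × 1.09 = 11077.67.
25.1% increase: 11077.67 × 1.251 = 13858.16517.
After the 18% increase: 13858.16517 × 1.18 = 16352.6349006 ≈ 16353.

16353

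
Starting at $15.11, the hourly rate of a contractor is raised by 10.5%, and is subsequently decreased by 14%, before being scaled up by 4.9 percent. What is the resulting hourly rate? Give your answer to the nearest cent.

$15.06

Apply the 10.5% increase: $15.11 × 1.105 = $16.69655.
Apply the 14% decrease: $16.69655 × 0.86 = $14.359033.
Apply the 4.9% increase: $14.359033 × 1.049 = $15.062625617 ≈ $15.06.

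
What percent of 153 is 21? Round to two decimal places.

13.73%

21 ÷ 153 ≈ 13.73%.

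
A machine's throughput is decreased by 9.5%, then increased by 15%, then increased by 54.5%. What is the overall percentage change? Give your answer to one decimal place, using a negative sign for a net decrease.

60.8%

A 9.5% decrease multiplies by 0.905.
Then a 15% increase: 0.905 × 1.15 = 1.04075.
Then a 54.5% increase: 1.04075 × 1.545 = 1.60795875.
Overall factor 1.60795875, i.e. 60.8%.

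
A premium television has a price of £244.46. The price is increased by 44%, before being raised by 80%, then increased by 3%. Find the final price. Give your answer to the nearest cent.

Each change multiplies by a factor: 1.44 × 1.8 × 1.03 = 2.66976.
£244.46 × 2.66976 = £652.6495296 ≈ £652.65.

£652.65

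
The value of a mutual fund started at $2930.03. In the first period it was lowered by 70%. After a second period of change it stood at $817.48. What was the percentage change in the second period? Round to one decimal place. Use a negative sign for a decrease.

After the first period: $2930.03 × 0.3 = $879.009.
Second-period multiplier: $817.48 ÷ $879.009 ≈ 0.93.
That is a change of -7.0%.

-7.0%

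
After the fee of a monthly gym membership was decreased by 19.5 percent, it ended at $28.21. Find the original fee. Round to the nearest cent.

$35.04

The overall multiplier applied was 0.805.
So the original fee was $28.21 ÷ 0.805 ≈ $35.04.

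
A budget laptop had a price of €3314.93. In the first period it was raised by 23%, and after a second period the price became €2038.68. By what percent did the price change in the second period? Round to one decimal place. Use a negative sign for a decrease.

After the first period: €3314.93 × 1.23 = €4077.3639.
Second-period multiplier: €2038.68 ÷ €4077.3639 ≈ 0.5.
That is a change of -50.0%.

-50.0%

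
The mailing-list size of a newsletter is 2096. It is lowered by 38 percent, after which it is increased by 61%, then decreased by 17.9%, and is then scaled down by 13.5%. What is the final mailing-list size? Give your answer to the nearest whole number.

Each change multiplies by a factor: 0.62 × 1.61 × 0.821 × 0.865 = 0.708886703.
2096 × 0.708886703 = 1485.826529488 ≈ 1486.

1486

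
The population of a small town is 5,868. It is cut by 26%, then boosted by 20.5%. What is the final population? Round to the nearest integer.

Each change multiplies by a factor: 0.74 × 1.205 = 0.8917.
5,868 × 0.8917 = 5232.4956 ≈ 5,232.

5,232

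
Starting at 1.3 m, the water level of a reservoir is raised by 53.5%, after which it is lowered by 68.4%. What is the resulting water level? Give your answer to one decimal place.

0.6 m

Apply the 53.5% increase: 1.3 × 1.535 = 1.9955.
68.4% decrease: 1.9955 × 0.316 = 0.630578 ≈ 0.6.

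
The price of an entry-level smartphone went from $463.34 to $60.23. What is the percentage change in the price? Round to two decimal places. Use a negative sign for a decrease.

-87.00%

Change: $60.23 − $463.34 = -$403.11.
Relative to the original: -$403.11 ÷ $463.34 ≈ -87.00%.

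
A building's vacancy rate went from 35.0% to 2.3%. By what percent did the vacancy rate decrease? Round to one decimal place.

The change is 2.3 − 35.0 = -32.7 percentage points.
Relative to the original 35.0%, that is -32.7 ÷ 35.0 ≈ -93.4%.
So the vacancy rate fell by 93.4%.

93.4%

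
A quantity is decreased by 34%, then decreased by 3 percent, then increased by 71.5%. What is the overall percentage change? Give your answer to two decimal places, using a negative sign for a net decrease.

9.79%

The combined multiplier is 0.66 × 0.97 × 1.715 = 1.097943.
That corresponds to an increase of 9.79%.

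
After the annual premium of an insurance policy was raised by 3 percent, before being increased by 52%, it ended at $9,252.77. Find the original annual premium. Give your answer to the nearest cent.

Undoing the 52% increase: $9,252.77 ÷ 1.52 ≈ $6087.348684.
Undoing the 3% increase: $6087.348684 ÷ 1.03 ≈ $5,910.05.

$5,910.05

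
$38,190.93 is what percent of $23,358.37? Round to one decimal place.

$38,190.93 ÷ $23,358.37 ≈ 163.5%.

163.5%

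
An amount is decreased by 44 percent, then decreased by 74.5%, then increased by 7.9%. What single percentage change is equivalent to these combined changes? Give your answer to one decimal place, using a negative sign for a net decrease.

The combined multiplier is 0.56 × 0.255 × 1.079 = 0.1540812.
That corresponds to a decrease of 84.6%.

-84.6%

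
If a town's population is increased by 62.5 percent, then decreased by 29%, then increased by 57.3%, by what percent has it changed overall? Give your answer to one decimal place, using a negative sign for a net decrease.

A 62.5% increase multiplies by 1.625.
Then a 29% decrease: 1.625 × 0.71 = 1.15375.
Then a 57.3% increase: 1.15375 × 1.573 = 1.81484875.
Overall factor 1.81484875, i.e. 81.5%.

81.5%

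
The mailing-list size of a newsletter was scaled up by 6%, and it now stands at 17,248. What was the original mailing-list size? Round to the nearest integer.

16,272

The overall multiplier applied was 1.06.
So the original mailing-list size was 17,248 ÷ 1.06 ≈ 16,272.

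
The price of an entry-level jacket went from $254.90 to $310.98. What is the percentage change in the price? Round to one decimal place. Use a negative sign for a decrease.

22.0%

Change: $310.98 − $254.90 = $56.08.
Relative to the original: $56.08 ÷ $254.90 ≈ 22.0%.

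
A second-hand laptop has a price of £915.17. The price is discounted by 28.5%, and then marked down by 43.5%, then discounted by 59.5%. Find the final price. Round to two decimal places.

£149.73

After the 28.5% decrease: £915.17 × 0.715 = £654.34655.
After the 43.5% decrease: £654.34655 × 0.565 = £369.70580075.
Apply the 59.5% decrease: £369.70580075 × 0.405 = £149.73084930375 ≈ £149.73.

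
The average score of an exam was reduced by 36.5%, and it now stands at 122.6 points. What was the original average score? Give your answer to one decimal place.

The overall multiplier applied was 0.635.
So the original average score was 122.6 ÷ 0.635 ≈ 193.1 points.

193.1 points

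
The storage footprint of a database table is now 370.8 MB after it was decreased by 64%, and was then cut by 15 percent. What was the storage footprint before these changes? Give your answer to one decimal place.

1211.8 MB

Undoing the 15% decrease: 370.8 ÷ 0.85 ≈ 436.235294.
Undoing the 64% decrease: 436.235294 ÷ 0.36 ≈ 1211.8 MB.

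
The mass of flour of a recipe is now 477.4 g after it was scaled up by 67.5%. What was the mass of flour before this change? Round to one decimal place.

285.0 g

The overall multiplier applied was 1.675.
So the original mass of flour was 477.4 ÷ 1.675 ≈ 285.0 g.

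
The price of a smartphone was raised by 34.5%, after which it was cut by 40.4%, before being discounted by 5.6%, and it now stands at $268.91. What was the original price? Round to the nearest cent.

Undoing the 5.6% decrease: $268.91 ÷ 0.944 ≈ $284.862288.
Undoing the 40.4% decrease: $284.862288 ÷ 0.596 ≈ $477.956859.
Undoing the 34.5% increase: $477.956859 ÷ 1.345 ≈ $355.36.

$355.36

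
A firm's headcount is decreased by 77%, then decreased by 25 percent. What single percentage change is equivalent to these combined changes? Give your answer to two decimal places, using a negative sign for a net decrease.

-82.75%

The combined multiplier is 0.23 × 0.75 = 0.1725.
That corresponds to a decrease of 82.75%.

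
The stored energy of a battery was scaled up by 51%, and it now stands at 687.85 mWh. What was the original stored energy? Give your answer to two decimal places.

The overall multiplier applied was 1.51.
So the original stored energy was 687.85 ÷ 1.51 ≈ 455.53 mWh.

455.53 mWh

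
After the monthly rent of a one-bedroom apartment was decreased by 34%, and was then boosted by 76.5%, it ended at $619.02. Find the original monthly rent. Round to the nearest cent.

$531.39

The overall multiplier applied was 0.66 × 1.765 = 1.1649.
So the original monthly rent was $619.02 ÷ 1.1649 ≈ $531.39.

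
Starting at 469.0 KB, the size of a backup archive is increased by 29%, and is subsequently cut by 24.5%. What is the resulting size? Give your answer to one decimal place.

456.8 KB

29% increase: 469.0 × 1.29 = 605.01.
24.5% decrease: 605.01 × 0.755 = 456.78255 ≈ 456.8.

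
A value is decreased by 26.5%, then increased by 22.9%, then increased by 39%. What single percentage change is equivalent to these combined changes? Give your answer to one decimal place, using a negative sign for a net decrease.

The combined multiplier is 0.735 × 1.229 × 1.39 = 1.25560785.
That corresponds to an increase of 25.6%.

25.6%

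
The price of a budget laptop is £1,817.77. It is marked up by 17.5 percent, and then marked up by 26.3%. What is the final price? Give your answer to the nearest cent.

After the 17.5% increase: £1,817.77 × 1.175 = £2135.87975.
Apply the 26.3% increase: £2135.87975 × 1.263 = £2697.61612425 ≈ £2,697.62.

£2,697.62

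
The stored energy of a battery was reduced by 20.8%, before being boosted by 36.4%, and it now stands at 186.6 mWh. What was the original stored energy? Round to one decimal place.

The overall multiplier applied was 0.792 × 1.364 = 1.080288.
So the original stored energy was 186.6 ÷ 1.080288 ≈ 172.7 mWh.

172.7 mWh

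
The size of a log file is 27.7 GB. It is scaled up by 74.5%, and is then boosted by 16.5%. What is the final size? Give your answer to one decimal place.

Each change multiplies by a factor: 1.745 × 1.165 = 2.032925.
27.7 × 2.032925 = 56.3120225 ≈ 56.3.

56.3 GB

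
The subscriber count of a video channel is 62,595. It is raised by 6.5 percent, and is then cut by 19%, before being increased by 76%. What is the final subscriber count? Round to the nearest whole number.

Apply the 6.5% increase: 62,595 × 1.065 = 66663.675.
19% decrease: 66663.675 × 0.81 = 53997.57675.
76% increase: 53997.57675 × 1.76 = 95035.73508 ≈ 95,036.

95,036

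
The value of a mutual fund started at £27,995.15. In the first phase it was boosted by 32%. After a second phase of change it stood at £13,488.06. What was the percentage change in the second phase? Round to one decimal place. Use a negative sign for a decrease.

-63.5%

After the first phase: £27,995.15 × 1.32 = £36953.598.
Second-phase multiplier: £13,488.06 ÷ £36953.598 ≈ 0.365.
That is a change of -63.5%.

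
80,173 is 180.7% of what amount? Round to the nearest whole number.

80,173 ÷ 1.807 ≈ 44,368.

44,368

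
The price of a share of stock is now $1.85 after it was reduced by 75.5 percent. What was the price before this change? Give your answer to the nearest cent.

The overall multiplier applied was 0.245.
So the original price was $1.85 ÷ 0.245 ≈ $7.55.

$7.55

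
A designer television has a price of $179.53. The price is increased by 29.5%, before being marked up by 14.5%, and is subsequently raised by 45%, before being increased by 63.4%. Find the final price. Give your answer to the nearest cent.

Apply the 29.5% increase: $179.53 × 1.295 = $232.49135.
14.5% increase: $232.49135 × 1.145 = $266.20259575.
After the 45% increase: $266.20259575 × 1.45 = $385.9937638375.
After the 63.4% increase: $385.9937638375 × 1.634 = $630.713810110475 ≈ $630.71.

$630.71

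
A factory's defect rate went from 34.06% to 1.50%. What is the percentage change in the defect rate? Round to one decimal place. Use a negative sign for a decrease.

The change is 1.50 − 34.06 = -32.56 percentage points.
Relative to the original 34.06%, that is -32.56 ÷ 34.06 ≈ -95.6%.

-95.6%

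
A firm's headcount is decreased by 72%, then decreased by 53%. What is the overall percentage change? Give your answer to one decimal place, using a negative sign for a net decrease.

-86.8%

The combined multiplier is 0.28 × 0.47 = 0.1316.
That corresponds to a decrease of 86.8%.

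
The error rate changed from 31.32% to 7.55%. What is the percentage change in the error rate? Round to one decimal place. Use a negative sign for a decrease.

The change is 7.55 − 31.32 = -23.77 percentage points.
Relative to the original 31.32%, that is -23.77 ÷ 31.32 ≈ -75.9%.

-75.9%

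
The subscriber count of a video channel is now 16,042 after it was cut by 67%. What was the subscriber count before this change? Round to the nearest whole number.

The overall multiplier applied was 0.33.
So the original subscriber count was 16,042 ÷ 0.33 ≈ 48,612.

48,612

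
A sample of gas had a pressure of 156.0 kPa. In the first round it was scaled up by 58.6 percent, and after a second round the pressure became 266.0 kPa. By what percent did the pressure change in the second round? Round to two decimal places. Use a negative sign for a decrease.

After the first round: 156.0 × 1.586 = 247.416.
Second-round multiplier: 266.0 ÷ 247.416 ≈ 1.075112.
That is a change of 7.51%.

7.51%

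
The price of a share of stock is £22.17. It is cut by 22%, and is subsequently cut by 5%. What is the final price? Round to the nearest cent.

£16.43

Each change multiplies by a factor: 0.78 × 0.95 = 0.741.
£22.17 × 0.741 = £16.42797 ≈ £16.43.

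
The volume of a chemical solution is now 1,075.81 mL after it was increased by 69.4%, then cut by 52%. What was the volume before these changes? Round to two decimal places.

The overall multiplier applied was 1.694 × 0.48 = 0.81312.
So the original volume was 1,075.81 ÷ 0.81312 ≈ 1,323.06 mL.

1,323.06 mL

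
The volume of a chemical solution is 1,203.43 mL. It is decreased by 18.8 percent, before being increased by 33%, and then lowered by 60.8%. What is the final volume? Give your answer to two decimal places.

Each change multiplies by a factor: 0.812 × 1.33 × 0.392 = 0.42334432.
1,203.43 × 0.42334432 = 509.4652550176 ≈ 509.47.

509.47 mL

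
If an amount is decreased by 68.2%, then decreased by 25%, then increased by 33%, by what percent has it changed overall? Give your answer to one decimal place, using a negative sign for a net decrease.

A 68.2% decrease multiplies by 0.318.
Then a 25% decrease: 0.318 × 0.75 = 0.2385.
Then a 33% increase: 0.2385 × 1.33 = 0.317205.
Overall factor 0.317205, i.e. -68.3%.

-68.3%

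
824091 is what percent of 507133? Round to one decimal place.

162.5%

824091 ÷ 507133 ≈ 162.5%.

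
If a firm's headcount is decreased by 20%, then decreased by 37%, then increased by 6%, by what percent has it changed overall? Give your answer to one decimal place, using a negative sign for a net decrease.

-46.6%

The combined multiplier is 0.8 × 0.63 × 1.06 = 0.53424.
That corresponds to a decrease of 46.6%.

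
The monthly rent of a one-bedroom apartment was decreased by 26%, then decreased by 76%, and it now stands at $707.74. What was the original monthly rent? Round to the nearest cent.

$3985.02

Undoing the 76% decrease: $707.74 ÷ 0.24 ≈ $2948.916667.
Undoing the 26% decrease: $2948.916667 ÷ 0.74 ≈ $3985.02.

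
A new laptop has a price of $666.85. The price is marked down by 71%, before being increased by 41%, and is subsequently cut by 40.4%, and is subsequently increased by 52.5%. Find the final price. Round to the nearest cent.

$247.83

Apply the 71% decrease: $666.85 × 0.29 = $193.3865.
Apply the 41% increase: $193.3865 × 1.41 = $272.674965.
40.4% decrease: $272.674965 × 0.596 = $162.51427914.
After the 52.5% increase: $162.51427914 × 1.525 = $247.8342756885 ≈ $247.83.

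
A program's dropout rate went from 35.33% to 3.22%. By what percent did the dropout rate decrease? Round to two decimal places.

90.89%

The change is 3.22 − 35.33 = -32.11 percentage points.
Relative to the original 35.33%, that is -32.11 ÷ 35.33 ≈ -90.89%.
So the dropout rate fell by 90.89%.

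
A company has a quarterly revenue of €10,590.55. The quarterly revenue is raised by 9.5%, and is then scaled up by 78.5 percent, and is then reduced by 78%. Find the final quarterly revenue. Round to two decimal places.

€4,554.01

9.5% increase: €10,590.55 × 1.095 = €11596.65225.
Apply the 78.5% increase: €11596.65225 × 1.785 = €20700.02426625.
78% decrease: €20700.02426625 × 0.22 = €4554.005338575 ≈ €4,554.01.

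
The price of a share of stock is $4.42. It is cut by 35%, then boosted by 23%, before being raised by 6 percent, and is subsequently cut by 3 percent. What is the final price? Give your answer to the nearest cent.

Each change multiplies by a factor: 0.65 × 1.23 × 1.06 × 0.97 = 0.8220459.
$4.42 × 0.8220459 = $3.633442878 ≈ $3.63.

$3.63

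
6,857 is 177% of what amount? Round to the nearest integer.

3,874

6,857 ÷ 1.77 ≈ 3,874.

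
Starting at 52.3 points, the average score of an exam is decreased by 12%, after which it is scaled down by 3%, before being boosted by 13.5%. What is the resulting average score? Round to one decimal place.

Each change multiplies by a factor: 0.88 × 0.97 × 1.135 = 0.968836.
52.3 × 0.968836 = 50.6701228 ≈ 50.7.

50.7 points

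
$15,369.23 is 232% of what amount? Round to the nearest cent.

$15,369.23 ÷ 2.32 ≈ $6,624.67.

$6,624.67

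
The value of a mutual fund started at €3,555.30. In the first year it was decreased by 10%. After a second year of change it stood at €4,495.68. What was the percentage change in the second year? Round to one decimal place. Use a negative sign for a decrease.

40.5%

After the first year: €3,555.30 × 0.9 = €3199.77.
Second-year multiplier: €4,495.68 ÷ €3199.77 ≈ 1.405.
That is a change of 40.5%.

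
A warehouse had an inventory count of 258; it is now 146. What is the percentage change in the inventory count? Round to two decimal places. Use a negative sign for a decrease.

Change: 146 − 258 = -112.
Relative to the original: -112 ÷ 258 ≈ -43.41%.

-43.41%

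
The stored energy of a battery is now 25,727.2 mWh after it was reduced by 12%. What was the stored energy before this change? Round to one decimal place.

The overall multiplier applied was 0.88.
So the original stored energy was 25,727.2 ÷ 0.88 ≈ 29,235.5 mWh.

29,235.5 mWh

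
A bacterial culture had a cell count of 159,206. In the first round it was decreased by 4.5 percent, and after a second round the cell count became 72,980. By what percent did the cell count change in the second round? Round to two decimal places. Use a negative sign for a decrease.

-52.00%

After the first round: 159,206 × 0.955 = 152041.73.
Second-round multiplier: 72,980 ÷ 152041.73 ≈ 0.48.
That is a change of -52.00%.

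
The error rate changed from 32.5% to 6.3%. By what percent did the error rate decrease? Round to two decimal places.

The change is 6.3 − 32.5 = -26.2 percentage points.
Relative to the original 32.5%, that is -26.2 ÷ 32.5 ≈ -80.62%.
So the error rate fell by 80.62%.

80.62%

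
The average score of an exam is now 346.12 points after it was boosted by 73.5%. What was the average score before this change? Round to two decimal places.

199.49 points

The overall multiplier applied was 1.735.
So the original average score was 346.12 ÷ 1.735 ≈ 199.49 points.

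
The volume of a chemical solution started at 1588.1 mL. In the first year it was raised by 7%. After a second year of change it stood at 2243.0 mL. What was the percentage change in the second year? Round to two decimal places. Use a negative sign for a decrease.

After the first year: 1588.1 × 1.07 = 1699.267.
Second-year multiplier: 2243.0 ÷ 1699.267 ≈ 1.319981.
That is a change of 32.00%.

32.00%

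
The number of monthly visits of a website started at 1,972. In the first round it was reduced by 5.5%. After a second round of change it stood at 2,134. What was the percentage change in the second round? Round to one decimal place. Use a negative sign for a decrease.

14.5%

After the first round: 1,972 × 0.945 = 1863.54.
Second-round multiplier: 2,134 ÷ 1863.54 ≈ 1.14513.
That is a change of 14.5%.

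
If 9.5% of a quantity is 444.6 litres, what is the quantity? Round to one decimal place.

4680.0 litres

444.6 litres ÷ 0.095 = 4680.0 litres.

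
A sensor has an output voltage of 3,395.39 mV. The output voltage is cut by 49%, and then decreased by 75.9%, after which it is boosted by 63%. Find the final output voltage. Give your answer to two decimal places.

680.24 mV

Each change multiplies by a factor: 0.51 × 0.241 × 1.63 = 0.2003433.
3,395.39 × 0.2003433 = 680.243637387 ≈ 680.24.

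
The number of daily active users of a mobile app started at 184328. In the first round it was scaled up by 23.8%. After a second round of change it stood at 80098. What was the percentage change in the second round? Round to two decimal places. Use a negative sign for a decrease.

After the first round: 184328 × 1.238 = 228198.064.
Second-round multiplier: 80098 ÷ 228198.064 ≈ 0.351002.
That is a change of -64.90%.

-64.90%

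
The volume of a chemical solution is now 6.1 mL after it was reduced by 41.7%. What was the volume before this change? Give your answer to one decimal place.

10.5 mL

The overall multiplier applied was 0.583.
So the original volume was 6.1 ÷ 0.583 ≈ 10.5 mL.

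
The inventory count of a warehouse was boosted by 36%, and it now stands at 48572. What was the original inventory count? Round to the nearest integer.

The overall multiplier applied was 1.36.
So the original inventory count was 48572 ÷ 1.36 ≈ 35715.

35715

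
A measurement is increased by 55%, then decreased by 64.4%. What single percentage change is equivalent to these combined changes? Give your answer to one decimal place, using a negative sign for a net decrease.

-44.8%

The combined multiplier is 1.55 × 0.356 = 0.5518.
That corresponds to a decrease of 44.8%.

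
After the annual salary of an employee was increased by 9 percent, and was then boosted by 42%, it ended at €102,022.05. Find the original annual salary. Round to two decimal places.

€65,914.23

Undoing the 42% increase: €102,022.05 ÷ 1.42 ≈ €71846.514085.
Undoing the 9% increase: €71846.514085 ÷ 1.09 ≈ €65,914.23.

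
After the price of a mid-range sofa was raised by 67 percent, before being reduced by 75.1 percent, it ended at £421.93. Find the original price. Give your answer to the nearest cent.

The overall multiplier applied was 1.67 × 0.249 = 0.41583.
So the original price was £421.93 ÷ 0.41583 ≈ £1014.67.

£1014.67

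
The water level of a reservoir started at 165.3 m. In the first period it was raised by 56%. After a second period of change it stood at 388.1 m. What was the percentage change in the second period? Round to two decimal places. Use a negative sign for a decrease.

50.50%

After the first period: 165.3 × 1.56 = 257.868.
Second-period multiplier: 388.1 ÷ 257.868 ≈ 1.505034.
That is a change of 50.50%.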